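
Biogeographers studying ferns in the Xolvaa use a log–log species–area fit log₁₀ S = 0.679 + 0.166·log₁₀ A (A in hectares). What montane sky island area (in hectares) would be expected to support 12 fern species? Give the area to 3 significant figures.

257 hectares

12 = 4.775 × A^0.166  ⇒  A^0.166 = 12/4.775 = 2.513
ln A = ln(2.513) / 0.166 = 0.9215 / 0.166 = 5.5509
A = e^5.5509 ≈ 257.5 hectares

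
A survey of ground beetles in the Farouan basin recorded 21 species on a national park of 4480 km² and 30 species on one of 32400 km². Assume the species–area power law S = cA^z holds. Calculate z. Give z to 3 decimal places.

Taking logs: ln S = ln c + z ln A, so z = (ln S₂ − ln S₁)/(ln A₂ − ln A₁).
z = ln(30/21) / ln(32400/4480) = ln(1.429) / ln(7.232) = 0.3567 / 1.9785 = 0.1803

0.180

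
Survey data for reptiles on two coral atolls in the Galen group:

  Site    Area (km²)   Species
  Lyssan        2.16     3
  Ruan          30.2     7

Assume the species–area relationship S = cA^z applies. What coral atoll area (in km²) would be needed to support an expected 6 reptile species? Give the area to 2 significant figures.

19 km²

z = ln(7/3) / ln(30.2/2.16) = 0.8473 / 2.6377 = 0.3212
c = 3 / 2.16^0.3212 = 3 / 1.281 = 2.343
A = (6/2.343)^(1/0.3212) ⇒ ln A = ln(2.561)/0.3212 = 2.9280
A = e^2.9280 ≈ 18.69 km²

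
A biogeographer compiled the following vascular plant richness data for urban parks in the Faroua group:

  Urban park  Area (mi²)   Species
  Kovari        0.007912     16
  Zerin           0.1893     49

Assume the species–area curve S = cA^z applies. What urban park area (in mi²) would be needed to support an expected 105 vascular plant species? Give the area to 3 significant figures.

z = ln(49/16) / ln(0.1893/0.007912) = 1.1192 / 3.1750 = 0.3525
c = 16 / 0.007912^0.3525 = 16 / 0.1816 = 88.11
A = (105/88.11)^(1/0.3525) ⇒ ln A = ln(1.192)/0.3525 = 0.4976
A = e^0.4976 ≈ 1.645 mi²

1.64 mi²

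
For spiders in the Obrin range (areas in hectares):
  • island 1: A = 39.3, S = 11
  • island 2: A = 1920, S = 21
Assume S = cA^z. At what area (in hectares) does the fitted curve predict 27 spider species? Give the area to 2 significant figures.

8700 hectares

z = ln(21/11) / ln(1920/39.3) = 0.6466 / 3.8889 = 0.1663
c = 11 / 39.3^0.1663 = 11 / 1.841 = 5.974
A = (27/5.974)^(1/0.1663) ⇒ ln A = ln(4.519)/0.1663 = 9.0715
A = e^9.0715 ≈ 8704 hectares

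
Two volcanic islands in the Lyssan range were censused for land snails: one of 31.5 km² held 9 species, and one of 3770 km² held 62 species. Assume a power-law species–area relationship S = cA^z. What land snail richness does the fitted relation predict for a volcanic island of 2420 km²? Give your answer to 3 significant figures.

z = ln(62/9) / ln(3770/31.5) = 1.9299 / 4.7848 = 0.4033
c = 9 / 31.5^0.4033 = 9 / 4.021 = 2.238
S₃ = 2.238 × 2420^0.4033 = 2.238 × 23.16 ≈ 51.85

51.8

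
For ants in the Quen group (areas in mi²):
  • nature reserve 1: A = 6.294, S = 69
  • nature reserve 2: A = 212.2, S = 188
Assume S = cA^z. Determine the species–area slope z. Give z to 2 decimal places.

Taking logs: ln S = ln c + z ln A, so z = (ln S₂ − ln S₁)/(ln A₂ − ln A₁).
z = ln(188/69) / ln(212.2/6.294) = ln(2.725) / ln(33.71) = 1.0023 / 3.5179 = 0.2849

0.28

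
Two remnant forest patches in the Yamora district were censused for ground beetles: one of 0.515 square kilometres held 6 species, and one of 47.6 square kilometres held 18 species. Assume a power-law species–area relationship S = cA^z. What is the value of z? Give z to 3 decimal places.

0.243

Taking logs: ln S = ln c + z ln A, so z = (ln S₂ − ln S₁)/(ln A₂ − ln A₁).
z = ln(18/6) / ln(47.6/0.515) = ln(3) / ln(92.43) = 1.0986 / 4.5264 = 0.2427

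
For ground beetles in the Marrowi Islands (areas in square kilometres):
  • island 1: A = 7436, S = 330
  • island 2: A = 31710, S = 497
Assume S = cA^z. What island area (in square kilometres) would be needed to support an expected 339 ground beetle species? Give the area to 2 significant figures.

8200 square kilometres

z = ln(497/330) / ln(31710/7436) = 0.4095 / 1.4503 = 0.2824
c = 330 / 7436^0.2824 = 330 / 12.39 = 26.63
A = (339/26.63)^(1/0.2824) ⇒ ln A = ln(12.73)/0.2824 = 9.0094
A = e^9.0094 ≈ 8179 square kilometres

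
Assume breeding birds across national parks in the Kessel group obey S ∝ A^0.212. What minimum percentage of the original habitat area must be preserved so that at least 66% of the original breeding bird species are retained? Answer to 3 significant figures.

Need (A_new/A_old)^0.212 = 0.66, so A_new/A_old = 0.66^(1/0.212) = 0.66^4.717
ln(A_new/A_old) = ln 0.66 / 0.212 = -0.4155 / 0.212 = -1.9600
A_new/A_old = e^-1.9600 ≈ 0.1409

14.1%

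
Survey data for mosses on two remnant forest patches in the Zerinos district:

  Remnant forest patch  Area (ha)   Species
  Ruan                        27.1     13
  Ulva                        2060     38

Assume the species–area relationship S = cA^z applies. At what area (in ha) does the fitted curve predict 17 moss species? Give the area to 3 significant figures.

80.1 ha

z = ln(38/13) / ln(2060/27.1) = 1.0726 / 4.3309 = 0.2477
c = 13 / 27.1^0.2477 = 13 / 2.264 = 5.742
A = (17/5.742)^(1/0.2477) ⇒ ln A = ln(2.961)/0.2477 = 4.3827
A = e^4.3827 ≈ 80.05 ha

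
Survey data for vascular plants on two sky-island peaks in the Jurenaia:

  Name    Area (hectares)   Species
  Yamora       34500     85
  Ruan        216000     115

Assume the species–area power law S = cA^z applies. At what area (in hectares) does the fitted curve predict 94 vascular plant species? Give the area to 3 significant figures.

63500 hectares

z = ln(115/85) / ln(216000/34500) = 0.3023 / 1.8343 = 0.1648
c = 85 / 34500^0.1648 = 85 / 5.595 = 15.19
A = (94/15.19)^(1/0.1648) ⇒ ln A = ln(6.187)/0.1648 = 11.0594
A = e^11.0594 ≈ 63541 hectares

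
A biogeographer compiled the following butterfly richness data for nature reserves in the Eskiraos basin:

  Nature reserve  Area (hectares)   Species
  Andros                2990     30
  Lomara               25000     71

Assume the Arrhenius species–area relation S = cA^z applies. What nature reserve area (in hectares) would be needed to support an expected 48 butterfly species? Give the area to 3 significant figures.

9520 hectares

z = ln(71/30) / ln(25000/2990) = 0.8615 / 2.1236 = 0.4057
c = 30 / 2990^0.4057 = 30 / 25.7 = 1.167
A = (48/1.167)^(1/0.4057) ⇒ ln A = ln(41.12)/0.4057 = 9.1616
A = e^9.1616 ≈ 9524 hectares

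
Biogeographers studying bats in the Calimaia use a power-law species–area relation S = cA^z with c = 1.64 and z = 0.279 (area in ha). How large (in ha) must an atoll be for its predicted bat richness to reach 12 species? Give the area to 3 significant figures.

12 = 1.64 × A^0.279  ⇒  A^0.279 = 12/1.64 = 7.317
ln A = ln(7.317) / 0.279 = 1.9902 / 0.279 = 7.1334
A = e^7.1334 ≈ 1253 ha

1250 ha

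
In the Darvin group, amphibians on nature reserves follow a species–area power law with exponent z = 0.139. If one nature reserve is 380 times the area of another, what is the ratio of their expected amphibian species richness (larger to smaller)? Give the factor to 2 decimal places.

2.28

S₂/S₁ = (A₂/A₁)^z = 380^0.139
ln(S₂/S₁) = 0.139 × ln 380 = 0.139 × 5.9402 = 0.8257
S₂/S₁ = e^0.8257 ≈ 2.283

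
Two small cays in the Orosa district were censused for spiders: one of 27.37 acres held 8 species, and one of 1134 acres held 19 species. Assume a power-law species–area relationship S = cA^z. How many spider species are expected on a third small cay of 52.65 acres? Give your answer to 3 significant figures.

z = ln(19/8) / ln(1134/27.37) = 0.8650 / 3.7241 = 0.2323
c = 8 / 27.37^0.2323 = 8 / 2.157 = 3.709
S₃ = 3.709 × 52.65^0.2323 = 3.709 × 2.511 ≈ 9.313

9.31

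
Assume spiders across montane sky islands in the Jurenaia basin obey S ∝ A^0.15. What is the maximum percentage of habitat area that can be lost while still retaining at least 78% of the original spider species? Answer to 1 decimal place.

Need (A_new/A_old)^0.15 = 0.78, so A_new/A_old = 0.78^(1/0.15) = 0.78^6.667
ln(A_new/A_old) = ln 0.78 / 0.15 = -0.2485 / 0.15 = -1.6564
A_new/A_old = e^-1.6564 ≈ 0.1908
Fraction that can be lost = 1 − 0.1908 = 0.8092

80.9%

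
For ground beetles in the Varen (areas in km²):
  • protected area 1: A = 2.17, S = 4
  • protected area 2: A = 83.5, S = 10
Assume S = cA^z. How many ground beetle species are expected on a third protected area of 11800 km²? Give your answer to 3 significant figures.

34.7

z = ln(10/4) / ln(83.5/2.17) = 0.9163 / 3.6501 = 0.2510
c = 4 / 2.17^0.2510 = 4 / 1.215 = 3.293
S₃ = 3.293 × 11800^0.2510 = 3.293 × 10.52 ≈ 34.65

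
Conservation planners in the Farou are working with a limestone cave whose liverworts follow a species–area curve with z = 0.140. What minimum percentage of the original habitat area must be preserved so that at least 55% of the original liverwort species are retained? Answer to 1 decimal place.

1.4%

Need (A_new/A_old)^0.14 = 0.55, so A_new/A_old = 0.55^(1/0.14) = 0.55^7.143
ln(A_new/A_old) = ln 0.55 / 0.14 = -0.5978 / 0.14 = -4.2703
A_new/A_old = e^-4.2703 ≈ 0.01398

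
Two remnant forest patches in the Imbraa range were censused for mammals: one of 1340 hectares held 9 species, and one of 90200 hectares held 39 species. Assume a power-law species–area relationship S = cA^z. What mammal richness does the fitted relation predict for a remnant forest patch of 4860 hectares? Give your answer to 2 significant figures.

14

z = ln(39/9) / ln(90200/1340) = 1.4663 / 4.2094 = 0.3484
c = 9 / 1340^0.3484 = 9 / 12.28 = 0.7327
S₃ = 0.7327 × 4860^0.3484 = 0.7327 × 19.24 ≈ 14.1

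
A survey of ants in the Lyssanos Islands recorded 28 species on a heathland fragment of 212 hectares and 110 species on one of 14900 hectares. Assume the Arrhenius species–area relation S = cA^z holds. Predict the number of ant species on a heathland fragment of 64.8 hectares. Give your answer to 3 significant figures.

z = ln(110/28) / ln(14900/212) = 1.3683 / 4.2525 = 0.3218
c = 28 / 212^0.3218 = 28 / 5.604 = 4.996
S₃ = 4.996 × 64.8^0.3218 = 4.996 × 3.827 ≈ 19.12

19.1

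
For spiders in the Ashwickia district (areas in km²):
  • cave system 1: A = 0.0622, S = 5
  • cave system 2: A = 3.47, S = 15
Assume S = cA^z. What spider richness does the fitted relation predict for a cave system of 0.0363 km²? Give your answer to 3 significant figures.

4.32

z = ln(15/5) / ln(3.47/0.0622) = 1.0986 / 4.0216 = 0.2732
c = 5 / 0.0622^0.2732 = 5 / 0.4683 = 10.68
S₃ = 10.68 × 0.0363^0.2732 = 10.68 × 0.4042 ≈ 4.316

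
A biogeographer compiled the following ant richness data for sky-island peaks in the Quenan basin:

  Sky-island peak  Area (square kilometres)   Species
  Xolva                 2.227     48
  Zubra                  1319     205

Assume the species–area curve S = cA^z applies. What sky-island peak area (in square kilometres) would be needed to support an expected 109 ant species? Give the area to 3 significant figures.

82.0 square kilometres

z = ln(205/48) / ln(1319/2.227) = 1.4518 / 6.3840 = 0.2274
c = 48 / 2.227^0.2274 = 48 / 1.2 = 40.01
A = (109/40.01)^(1/0.2274) ⇒ ln A = ln(2.724)/0.2274 = 4.4071
A = e^4.4071 ≈ 82.03 square kilometres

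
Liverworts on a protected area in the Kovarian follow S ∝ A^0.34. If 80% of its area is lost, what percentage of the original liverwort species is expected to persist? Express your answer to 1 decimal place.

57.9%

S_new/S_old = (A_new/A_old)^z = 0.2^0.34
= exp(0.34 × ln 0.2) = exp(0.34 × -1.6094) = exp(-0.5472) ≈ 0.5786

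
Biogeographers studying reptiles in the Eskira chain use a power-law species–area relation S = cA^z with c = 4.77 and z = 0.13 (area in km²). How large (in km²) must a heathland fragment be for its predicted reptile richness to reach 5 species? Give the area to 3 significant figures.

1.44 km²

5 = 4.77 × A^0.13  ⇒  A^0.13 = 5/4.77 = 1.048
ln A = ln(1.048) / 0.13 = 0.0471 / 0.13 = 0.3622
A = e^0.3622 ≈ 1.437 km²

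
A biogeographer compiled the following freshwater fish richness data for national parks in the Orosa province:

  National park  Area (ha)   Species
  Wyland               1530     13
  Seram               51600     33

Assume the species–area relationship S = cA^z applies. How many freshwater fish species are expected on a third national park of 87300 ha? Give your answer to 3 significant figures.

37.9

z = ln(33/13) / ln(51600/1530) = 0.9316 / 3.5183 = 0.2648
c = 13 / 1530^0.2648 = 13 / 6.97 = 1.865
S₃ = 1.865 × 87300^0.2648 = 1.865 × 20.34 ≈ 37.93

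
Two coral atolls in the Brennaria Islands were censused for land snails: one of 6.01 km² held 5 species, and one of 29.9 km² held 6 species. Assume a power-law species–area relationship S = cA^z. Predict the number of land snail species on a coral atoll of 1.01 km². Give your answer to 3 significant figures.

4.08

z = ln(6/5) / ln(29.9/6.01) = 0.1823 / 1.6044 = 0.1136
c = 5 / 6.01^0.1136 = 5 / 1.226 = 4.078
S₃ = 4.078 × 1.01^0.1136 = 4.078 × 1.001 ≈ 4.083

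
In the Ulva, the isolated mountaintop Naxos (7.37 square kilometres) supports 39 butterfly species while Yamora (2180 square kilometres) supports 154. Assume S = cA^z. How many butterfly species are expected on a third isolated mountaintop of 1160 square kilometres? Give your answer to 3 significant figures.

132

z = ln(154/39) / ln(2180/7.37) = 1.3734 / 5.6897 = 0.2414
c = 39 / 7.37^0.2414 = 39 / 1.62 = 24.08
S₃ = 24.08 × 1160^0.2414 = 24.08 × 5.492 ≈ 132.2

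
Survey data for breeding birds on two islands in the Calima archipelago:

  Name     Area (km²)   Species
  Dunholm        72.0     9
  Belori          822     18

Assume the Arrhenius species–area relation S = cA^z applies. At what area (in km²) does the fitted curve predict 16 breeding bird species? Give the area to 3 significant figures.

543 km²

z = ln(18/9) / ln(822/72) = 0.6931 / 2.4351 = 0.2847
c = 9 / 72^0.2847 = 9 / 3.378 = 2.664
A = (16/2.664)^(1/0.2847) ⇒ ln A = ln(6.006)/0.2847 = 6.2980
A = e^6.2980 ≈ 543.5 km²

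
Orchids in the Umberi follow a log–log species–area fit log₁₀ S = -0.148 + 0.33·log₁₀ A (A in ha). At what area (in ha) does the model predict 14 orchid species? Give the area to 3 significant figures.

8350 ha

14 = 0.7112 × A^0.33  ⇒  A^0.33 = 14/0.7112 = 19.68
ln A = ln(19.68) / 0.33 = 2.9798 / 0.33 = 9.0298
A = e^9.0298 ≈ 8348 ha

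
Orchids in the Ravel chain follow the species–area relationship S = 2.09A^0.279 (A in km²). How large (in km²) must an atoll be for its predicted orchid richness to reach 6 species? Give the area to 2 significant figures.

6 = 2.09 × A^0.279  ⇒  A^0.279 = 6/2.09 = 2.871
ln A = ln(2.871) / 0.279 = 1.0546 / 0.279 = 3.7799
A = e^3.7799 ≈ 43.81 km²

44 km²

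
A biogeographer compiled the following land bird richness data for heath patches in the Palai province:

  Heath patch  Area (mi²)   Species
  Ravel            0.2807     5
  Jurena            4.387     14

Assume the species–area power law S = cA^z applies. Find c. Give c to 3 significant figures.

z = ln(S₂/S₁) / ln(A₂/A₁) = ln(14/5) / ln(4.387/0.2807) = 1.0296 / 2.7491 = 0.3745
c = S₁ / A₁^z = 5 / 0.2807^0.3745 = 5 / 0.6214 = 8.047

8.05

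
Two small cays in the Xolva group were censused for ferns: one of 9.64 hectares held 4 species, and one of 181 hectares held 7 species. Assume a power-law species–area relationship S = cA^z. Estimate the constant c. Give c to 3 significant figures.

2.60

z = ln(S₂/S₁) / ln(A₂/A₁) = ln(7/4) / ln(181/9.64) = 0.5596 / 2.9326 = 0.1908
c = S₁ / A₁^z = 4 / 9.64^0.1908 = 4 / 1.541 = 2.596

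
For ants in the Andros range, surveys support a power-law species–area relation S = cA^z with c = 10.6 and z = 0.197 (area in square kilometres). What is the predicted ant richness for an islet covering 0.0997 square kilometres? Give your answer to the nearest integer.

S = 10.6 × 0.0997^0.197 = 10.6 × 0.635 ≈ 6.731

7 species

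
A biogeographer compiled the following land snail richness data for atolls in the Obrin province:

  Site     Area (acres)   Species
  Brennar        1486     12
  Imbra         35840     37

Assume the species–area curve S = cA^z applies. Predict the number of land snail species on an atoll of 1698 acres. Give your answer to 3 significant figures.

z = ln(37/12) / ln(35840/1486) = 1.1260 / 3.1830 = 0.3538
c = 12 / 1486^0.3538 = 12 / 13.25 = 0.9058
S₃ = 0.9058 × 1698^0.3538 = 0.9058 × 13.89 ≈ 12.58

12.6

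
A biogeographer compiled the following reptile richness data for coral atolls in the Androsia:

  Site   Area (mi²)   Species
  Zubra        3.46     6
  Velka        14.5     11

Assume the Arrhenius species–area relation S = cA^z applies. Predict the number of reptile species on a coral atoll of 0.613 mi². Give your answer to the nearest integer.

3

z = ln(11/6) / ln(14.5/3.46) = 0.6061 / 1.4329 = 0.4230
c = 6 / 3.46^0.4230 = 6 / 1.691 = 3.549
S₃ = 3.549 × 0.613^0.4230 = 3.549 × 0.813 ≈ 2.885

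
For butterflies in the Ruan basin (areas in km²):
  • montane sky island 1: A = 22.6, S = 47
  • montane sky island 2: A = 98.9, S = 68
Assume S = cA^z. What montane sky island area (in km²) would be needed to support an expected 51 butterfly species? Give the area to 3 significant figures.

31.3 km²

z = ln(68/47) / ln(98.9/22.6) = 0.3694 / 1.4762 = 0.2502
c = 47 / 22.6^0.2502 = 47 / 2.182 = 21.54
A = (51/21.54)^(1/0.2502) ⇒ ln A = ln(2.368)/0.2502 = 3.4444
A = e^3.4444 ≈ 31.32 km²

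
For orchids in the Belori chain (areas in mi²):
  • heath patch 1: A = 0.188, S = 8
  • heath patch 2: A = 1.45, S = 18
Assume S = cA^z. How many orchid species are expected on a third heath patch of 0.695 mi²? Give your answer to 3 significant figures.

z = ln(18/8) / ln(1.45/0.188) = 0.8109 / 2.0429 = 0.3970
c = 8 / 0.188^0.3970 = 8 / 0.5151 = 15.53
S₃ = 15.53 × 0.695^0.3970 = 15.53 × 0.8655 ≈ 13.44

13.4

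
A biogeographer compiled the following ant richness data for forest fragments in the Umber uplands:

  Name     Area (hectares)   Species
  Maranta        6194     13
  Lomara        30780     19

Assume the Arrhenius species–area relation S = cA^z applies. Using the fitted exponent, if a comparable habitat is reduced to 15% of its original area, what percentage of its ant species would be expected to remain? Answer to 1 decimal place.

63.8%

z = ln(19/13) / ln(30780/6194) = 0.3795 / 1.6033 = 0.2367
S_new/S_old = (A_new/A_old)^z = 0.15^0.2367 = exp(0.2367 × -1.8971) = 0.6382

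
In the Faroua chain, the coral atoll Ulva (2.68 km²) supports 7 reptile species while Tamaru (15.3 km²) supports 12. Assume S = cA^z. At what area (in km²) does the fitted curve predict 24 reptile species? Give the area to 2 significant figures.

140 km²

z = ln(12/7) / ln(15.3/2.68) = 0.5390 / 1.7420 = 0.3094
c = 7 / 2.68^0.3094 = 7 / 1.357 = 5.16
A = (24/5.16)^(1/0.3094) ⇒ ln A = ln(4.651)/0.3094 = 4.9681
A = e^4.9681 ≈ 143.8 km²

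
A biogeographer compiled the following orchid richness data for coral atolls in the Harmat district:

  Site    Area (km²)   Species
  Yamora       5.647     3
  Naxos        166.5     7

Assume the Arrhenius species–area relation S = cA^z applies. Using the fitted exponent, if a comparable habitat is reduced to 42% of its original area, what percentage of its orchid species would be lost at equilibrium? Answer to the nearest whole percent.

20%

z = ln(7/3) / ln(166.5/5.647) = 0.8473 / 3.3839 = 0.2504
S_new/S_old = (A_new/A_old)^z = 0.42^0.2504 = exp(0.2504 × -0.8675) = 0.8048
Fraction lost = 1 − 0.8048 = 0.1952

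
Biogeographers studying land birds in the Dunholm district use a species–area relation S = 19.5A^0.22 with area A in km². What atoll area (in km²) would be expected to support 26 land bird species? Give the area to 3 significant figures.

3.70 km²

26 = 19.5 × A^0.22  ⇒  A^0.22 = 26/19.5 = 1.333
ln A = ln(1.333) / 0.22 = 0.2877 / 0.22 = 1.3076
A = e^1.3076 ≈ 3.697 km²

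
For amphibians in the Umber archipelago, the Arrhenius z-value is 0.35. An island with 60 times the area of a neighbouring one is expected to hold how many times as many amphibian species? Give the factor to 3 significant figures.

S₂/S₁ = (A₂/A₁)^z = 60^0.35
ln(S₂/S₁) = 0.35 × ln 60 = 0.35 × 4.0943 = 1.4330
S₂/S₁ = e^1.4330 ≈ 4.191

4.19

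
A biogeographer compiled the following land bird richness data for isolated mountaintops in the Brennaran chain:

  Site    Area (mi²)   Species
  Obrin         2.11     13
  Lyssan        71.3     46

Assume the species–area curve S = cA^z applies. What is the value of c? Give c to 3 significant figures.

z = ln(S₂/S₁) / ln(A₂/A₁) = ln(46/13) / ln(71.3/2.11) = 1.2637 / 3.5202 = 0.3590
c = S₁ / A₁^z = 13 / 2.11^0.3590 = 13 / 1.307 = 9.943

9.94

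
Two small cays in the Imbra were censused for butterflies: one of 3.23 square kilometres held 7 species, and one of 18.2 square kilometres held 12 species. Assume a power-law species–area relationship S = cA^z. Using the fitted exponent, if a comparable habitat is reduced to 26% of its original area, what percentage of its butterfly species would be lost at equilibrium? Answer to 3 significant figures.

z = ln(12/7) / ln(18.2/3.23) = 0.5390 / 1.7289 = 0.3117
S_new/S_old = (A_new/A_old)^z = 0.26^0.3117 = exp(0.3117 × -1.3471) = 0.6571
Fraction lost = 1 − 0.6571 = 0.3429

34.3%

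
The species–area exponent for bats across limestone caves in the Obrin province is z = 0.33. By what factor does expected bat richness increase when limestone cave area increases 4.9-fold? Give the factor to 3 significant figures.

S₂/S₁ = (A₂/A₁)^z = 4.9^0.33
ln(S₂/S₁) = 0.33 × ln 4.9 = 0.33 × 1.5892 = 0.5244
S₂/S₁ = e^0.5244 ≈ 1.69

1.69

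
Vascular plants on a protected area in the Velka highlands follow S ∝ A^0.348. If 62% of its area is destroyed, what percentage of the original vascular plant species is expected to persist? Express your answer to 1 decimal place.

S_new/S_old = (A_new/A_old)^z = 0.38^0.348
= exp(0.348 × ln 0.38) = exp(0.348 × -0.9676) = exp(-0.3367) ≈ 0.7141

71.4%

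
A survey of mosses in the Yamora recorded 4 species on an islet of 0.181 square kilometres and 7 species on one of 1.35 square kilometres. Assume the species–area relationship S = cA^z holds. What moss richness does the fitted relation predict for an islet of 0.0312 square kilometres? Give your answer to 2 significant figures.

z = ln(7/4) / ln(1.35/0.181) = 0.5596 / 2.0094 = 0.2785
c = 4 / 0.181^0.2785 = 4 / 0.6212 = 6.439
S₃ = 6.439 × 0.0312^0.2785 = 6.439 × 0.3807 ≈ 2.451

2.5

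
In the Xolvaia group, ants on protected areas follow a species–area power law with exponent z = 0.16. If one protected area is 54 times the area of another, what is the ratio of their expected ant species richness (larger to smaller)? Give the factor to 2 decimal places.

1.89

S₂/S₁ = (A₂/A₁)^z = 54^0.16
ln(S₂/S₁) = 0.16 × ln 54 = 0.16 × 3.9890 = 0.6382
S₂/S₁ = e^0.6382 ≈ 1.893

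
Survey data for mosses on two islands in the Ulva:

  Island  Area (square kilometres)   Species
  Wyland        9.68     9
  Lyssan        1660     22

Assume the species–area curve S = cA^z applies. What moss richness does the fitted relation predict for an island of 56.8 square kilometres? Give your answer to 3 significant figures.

12.2

z = ln(22/9) / ln(1660/9.68) = 0.8938 / 5.1445 = 0.1737
c = 9 / 9.68^0.1737 = 9 / 1.484 = 6.067
S₃ = 6.067 × 56.8^0.1737 = 6.067 × 2.017 ≈ 12.24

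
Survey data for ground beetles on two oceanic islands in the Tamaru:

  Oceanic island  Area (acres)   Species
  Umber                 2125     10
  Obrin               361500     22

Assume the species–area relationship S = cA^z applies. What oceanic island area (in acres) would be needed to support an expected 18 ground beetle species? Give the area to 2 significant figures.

z = ln(22/10) / ln(361500/2125) = 0.7885 / 5.1365 = 0.1535
c = 10 / 2125^0.1535 = 10 / 3.242 = 3.085
A = (18/3.085)^(1/0.1535) ⇒ ln A = ln(5.835)/0.1535 = 11.4907
A = e^11.4907 ≈ 97805 acres

98000 acres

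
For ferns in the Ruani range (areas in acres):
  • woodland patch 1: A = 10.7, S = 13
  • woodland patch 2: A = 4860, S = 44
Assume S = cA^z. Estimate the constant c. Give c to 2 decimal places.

8.11

z = ln(S₂/S₁) / ln(A₂/A₁) = ln(44/13) / ln(4860/10.7) = 1.2192 / 6.1185 = 0.1993
c = S₁ / A₁^z = 13 / 10.7^0.1993 = 13 / 1.604 = 8.106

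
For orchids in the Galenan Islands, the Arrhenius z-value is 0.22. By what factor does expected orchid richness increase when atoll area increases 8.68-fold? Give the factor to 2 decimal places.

1.61

S₂/S₁ = (A₂/A₁)^z = 8.68^0.22
ln(S₂/S₁) = 0.22 × ln 8.68 = 0.22 × 2.1610 = 0.4754
S₂/S₁ = e^0.4754 ≈ 1.609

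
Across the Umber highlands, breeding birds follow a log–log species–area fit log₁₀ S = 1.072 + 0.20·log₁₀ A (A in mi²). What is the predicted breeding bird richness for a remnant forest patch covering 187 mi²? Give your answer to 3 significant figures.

S = 11.8 × 187^0.2
ln S = ln 11.8 + 0.2 × ln 187 = 2.4684 + 0.2 × 5.2311 = 3.5146
S = e^3.5146 ≈ 33.6

33.6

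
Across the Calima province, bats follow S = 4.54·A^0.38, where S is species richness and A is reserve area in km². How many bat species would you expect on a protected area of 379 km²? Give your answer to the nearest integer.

S = 4.54 × 379^0.38
ln S = ln 4.54 + 0.38 × ln 379 = 1.5129 + 0.38 × 5.9375 = 3.7692
S = e^3.7692 ≈ 43.34

43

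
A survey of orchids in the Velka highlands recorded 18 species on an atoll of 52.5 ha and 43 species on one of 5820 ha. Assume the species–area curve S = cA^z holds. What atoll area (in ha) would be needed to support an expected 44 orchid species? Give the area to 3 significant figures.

6590 ha

z = ln(43/18) / ln(5820/52.5) = 0.8708 / 4.7082 = 0.1850
c = 18 / 52.5^0.1850 = 18 / 2.08 = 8.652
A = (44/8.652)^(1/0.1850) ⇒ ln A = ln(5.086)/0.1850 = 8.7934
A = e^8.7934 ≈ 6590 ha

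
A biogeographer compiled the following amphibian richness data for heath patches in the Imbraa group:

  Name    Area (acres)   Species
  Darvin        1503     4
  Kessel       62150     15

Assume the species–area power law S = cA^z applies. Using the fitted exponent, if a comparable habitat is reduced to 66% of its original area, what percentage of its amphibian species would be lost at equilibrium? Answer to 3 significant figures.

13.7%

z = ln(15/4) / ln(62150/1503) = 1.3218 / 3.7221 = 0.3551
S_new/S_old = (A_new/A_old)^z = 0.66^0.3551 = exp(0.3551 × -0.4155) = 0.8628
Fraction lost = 1 − 0.8628 = 0.1372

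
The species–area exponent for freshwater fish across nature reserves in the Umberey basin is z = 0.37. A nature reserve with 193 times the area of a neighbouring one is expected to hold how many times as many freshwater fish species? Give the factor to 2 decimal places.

S₂/S₁ = (A₂/A₁)^z = 193^0.37
ln(S₂/S₁) = 0.37 × ln 193 = 0.37 × 5.2627 = 1.9472
S₂/S₁ = e^1.9472 ≈ 7.009

7.01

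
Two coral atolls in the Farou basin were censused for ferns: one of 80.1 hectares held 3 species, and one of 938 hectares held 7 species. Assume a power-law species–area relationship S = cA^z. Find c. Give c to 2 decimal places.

z = ln(S₂/S₁) / ln(A₂/A₁) = ln(7/3) / ln(938/80.1) = 0.8473 / 2.4605 = 0.3444
c = S₁ / A₁^z = 3 / 80.1^0.3444 = 3 / 4.524 = 0.6631

0.66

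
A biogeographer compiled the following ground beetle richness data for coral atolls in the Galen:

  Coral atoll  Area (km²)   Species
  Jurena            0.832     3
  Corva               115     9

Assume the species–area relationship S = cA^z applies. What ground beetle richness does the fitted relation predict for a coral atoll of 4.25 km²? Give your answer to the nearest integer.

z = ln(9/3) / ln(115/0.832) = 1.0986 / 4.9289 = 0.2229
c = 3 / 0.832^0.2229 = 3 / 0.9598 = 3.126
S₃ = 3.126 × 4.25^0.2229 = 3.126 × 1.381 ≈ 4.315

4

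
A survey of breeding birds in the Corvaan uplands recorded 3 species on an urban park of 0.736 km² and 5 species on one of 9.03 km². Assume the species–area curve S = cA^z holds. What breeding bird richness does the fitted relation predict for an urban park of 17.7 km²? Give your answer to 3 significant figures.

z = ln(5/3) / ln(9.03/0.736) = 0.5108 / 2.5071 = 0.2038
c = 3 / 0.736^0.2038 = 3 / 0.9395 = 3.193
S₃ = 3.193 × 17.7^0.2038 = 3.193 × 1.796 ≈ 5.735

5.73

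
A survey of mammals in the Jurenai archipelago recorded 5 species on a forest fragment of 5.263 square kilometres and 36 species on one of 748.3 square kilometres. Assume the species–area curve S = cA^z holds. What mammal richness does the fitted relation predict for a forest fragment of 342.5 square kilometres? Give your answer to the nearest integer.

26

z = ln(36/5) / ln(748.3/5.263) = 1.9741 / 4.9571 = 0.3982
c = 5 / 5.263^0.3982 = 5 / 1.937 = 2.581
S₃ = 2.581 × 342.5^0.3982 = 2.581 × 10.22 ≈ 26.37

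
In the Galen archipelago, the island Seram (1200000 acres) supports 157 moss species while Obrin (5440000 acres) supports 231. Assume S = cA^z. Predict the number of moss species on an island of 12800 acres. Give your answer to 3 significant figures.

49.2

z = ln(231/157) / ln(5440000/1200000) = 0.3862 / 1.5115 = 0.2555
c = 157 / 1200000^0.2555 = 157 / 35.74 = 4.392
S₃ = 4.392 × 12800^0.2555 = 4.392 × 11.2 ≈ 49.21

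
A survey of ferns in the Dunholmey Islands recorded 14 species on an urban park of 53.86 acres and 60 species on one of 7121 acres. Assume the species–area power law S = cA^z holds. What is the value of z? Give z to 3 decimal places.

Taking logs: ln S = ln c + z ln A, so z = (ln S₂ − ln S₁)/(ln A₂ − ln A₁).
z = ln(60/14) / ln(7121/53.86) = ln(4.286) / ln(132.2) = 1.4553 / 4.8844 = 0.2979

0.298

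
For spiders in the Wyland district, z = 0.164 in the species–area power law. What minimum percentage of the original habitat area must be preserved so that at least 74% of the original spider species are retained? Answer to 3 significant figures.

Need (A_new/A_old)^0.164 = 0.74, so A_new/A_old = 0.74^(1/0.164) = 0.74^6.098
ln(A_new/A_old) = ln 0.74 / 0.164 = -0.3011 / 0.164 = -1.8360
A_new/A_old = e^-1.8360 ≈ 0.1595

15.9%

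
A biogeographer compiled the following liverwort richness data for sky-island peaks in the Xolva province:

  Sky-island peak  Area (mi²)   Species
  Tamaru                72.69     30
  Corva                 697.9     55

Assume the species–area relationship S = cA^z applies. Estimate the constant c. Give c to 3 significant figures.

z = ln(S₂/S₁) / ln(A₂/A₁) = ln(55/30) / ln(697.9/72.69) = 0.6061 / 2.2619 = 0.2680
c = S₁ / A₁^z = 30 / 72.69^0.2680 = 30 / 3.154 = 9.512

9.51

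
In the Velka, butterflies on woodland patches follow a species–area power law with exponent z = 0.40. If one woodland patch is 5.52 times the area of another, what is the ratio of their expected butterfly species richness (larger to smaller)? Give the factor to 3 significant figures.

S₂/S₁ = (A₂/A₁)^z = 5.52^0.4
ln(S₂/S₁) = 0.4 × ln 5.52 = 0.4 × 1.7084 = 0.6834
S₂/S₁ = e^0.6834 ≈ 1.981

1.98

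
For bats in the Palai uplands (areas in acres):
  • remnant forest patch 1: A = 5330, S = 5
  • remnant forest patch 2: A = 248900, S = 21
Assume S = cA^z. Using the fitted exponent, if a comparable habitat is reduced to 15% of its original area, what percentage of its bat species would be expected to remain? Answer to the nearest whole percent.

z = ln(21/5) / ln(248900/5330) = 1.4351 / 3.8437 = 0.3734
S_new/S_old = (A_new/A_old)^z = 0.15^0.3734 = exp(0.3734 × -1.8971) = 0.4925

49%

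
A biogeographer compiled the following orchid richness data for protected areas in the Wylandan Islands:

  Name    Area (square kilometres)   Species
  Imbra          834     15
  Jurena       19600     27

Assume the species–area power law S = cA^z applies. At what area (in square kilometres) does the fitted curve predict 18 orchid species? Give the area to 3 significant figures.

2220 square kilometres

z = ln(27/15) / ln(19600/834) = 0.5878 / 3.1571 = 0.1862
c = 15 / 834^0.1862 = 15 / 3.498 = 4.288
A = (18/4.288)^(1/0.1862) ⇒ ln A = ln(4.198)/0.1862 = 7.7055
A = e^7.7055 ≈ 2221 square kilometres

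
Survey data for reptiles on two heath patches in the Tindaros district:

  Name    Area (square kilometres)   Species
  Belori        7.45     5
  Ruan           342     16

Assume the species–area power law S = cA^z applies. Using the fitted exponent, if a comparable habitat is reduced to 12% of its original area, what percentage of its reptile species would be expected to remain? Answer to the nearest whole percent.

52%

z = ln(16/5) / ln(342/7.45) = 1.1632 / 3.8266 = 0.3040
S_new/S_old = (A_new/A_old)^z = 0.12^0.3040 = exp(0.3040 × -2.1203) = 0.5249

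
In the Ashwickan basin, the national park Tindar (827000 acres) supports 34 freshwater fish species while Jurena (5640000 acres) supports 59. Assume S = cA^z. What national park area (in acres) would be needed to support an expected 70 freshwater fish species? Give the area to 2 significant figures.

z = ln(59/34) / ln(5640000/827000) = 0.5512 / 1.9198 = 0.2871
c = 34 / 827000^0.2871 = 34 / 49.99 = 0.6801
A = (70/0.6801)^(1/0.2871) ⇒ ln A = ln(102.9)/0.2871 = 16.1409
A = e^16.1409 ≈ 10230327 acres

10000000 acres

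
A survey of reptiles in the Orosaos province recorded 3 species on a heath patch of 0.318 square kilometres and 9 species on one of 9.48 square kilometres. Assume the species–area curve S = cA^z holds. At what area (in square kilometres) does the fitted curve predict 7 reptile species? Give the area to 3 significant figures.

z = ln(9/3) / ln(9.48/0.318) = 1.0986 / 3.3949 = 0.3236
c = 3 / 0.318^0.3236 = 3 / 0.6902 = 4.347
A = (7/4.347)^(1/0.3236) ⇒ ln A = ln(1.61)/0.3236 = 1.4726
A = e^1.4726 ≈ 4.36 square kilometres

4.36 square kilometres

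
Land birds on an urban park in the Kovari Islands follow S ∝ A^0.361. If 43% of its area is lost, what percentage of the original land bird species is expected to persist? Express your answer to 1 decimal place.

81.6%

S_new/S_old = (A_new/A_old)^z = 0.57^0.361
= exp(0.361 × ln 0.57) = exp(0.361 × -0.5621) = exp(-0.2029) ≈ 0.8163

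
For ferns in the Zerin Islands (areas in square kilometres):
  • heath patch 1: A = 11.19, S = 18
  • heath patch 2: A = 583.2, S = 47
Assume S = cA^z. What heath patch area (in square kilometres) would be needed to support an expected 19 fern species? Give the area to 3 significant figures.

14.0 square kilometres

z = ln(47/18) / ln(583.2/11.19) = 0.9598 / 3.9535 = 0.2428
c = 18 / 11.19^0.2428 = 18 / 1.797 = 10.02
A = (19/10.02)^(1/0.2428) ⇒ ln A = ln(1.897)/0.2428 = 2.6377
A = e^2.6377 ≈ 13.98 square kilometres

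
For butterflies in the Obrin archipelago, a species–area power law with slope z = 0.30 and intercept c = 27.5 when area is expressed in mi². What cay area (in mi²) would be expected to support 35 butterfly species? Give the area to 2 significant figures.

2.2 mi²

35 = 27.5 × A^0.3  ⇒  A^0.3 = 35/27.5 = 1.273
ln A = ln(1.273) / 0.3 = 0.2412 / 0.3 = 0.8039
A = e^0.8039 ≈ 2.234 mi²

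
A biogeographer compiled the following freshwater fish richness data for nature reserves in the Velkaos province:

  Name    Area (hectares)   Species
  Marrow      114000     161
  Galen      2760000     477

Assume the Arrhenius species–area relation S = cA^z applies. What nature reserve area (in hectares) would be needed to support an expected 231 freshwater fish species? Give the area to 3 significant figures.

z = ln(477/161) / ln(2760000/114000) = 1.0861 / 3.1868 = 0.3408
c = 161 / 114000^0.3408 = 161 / 52.9 = 3.043
A = (231/3.043)^(1/0.3408) ⇒ ln A = ln(75.9)/0.3408 = 12.7032
A = e^12.7032 ≈ 328802 hectares

329000 hectares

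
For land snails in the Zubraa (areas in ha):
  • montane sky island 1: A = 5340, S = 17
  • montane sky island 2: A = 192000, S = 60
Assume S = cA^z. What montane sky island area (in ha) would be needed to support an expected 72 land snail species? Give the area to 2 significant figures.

320000 ha

z = ln(60/17) / ln(192000/5340) = 1.2611 / 3.5823 = 0.3520
c = 17 / 5340^0.3520 = 17 / 20.52 = 0.8283
A = (72/0.8283)^(1/0.3520) ⇒ ln A = ln(86.93)/0.3520 = 12.6831
A = e^12.6831 ≈ 322268 ha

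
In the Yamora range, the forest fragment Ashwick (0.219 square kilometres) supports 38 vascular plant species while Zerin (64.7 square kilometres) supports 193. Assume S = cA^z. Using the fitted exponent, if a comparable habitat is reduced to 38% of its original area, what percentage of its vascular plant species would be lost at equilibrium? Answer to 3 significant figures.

24.2%

z = ln(193/38) / ln(64.7/0.219) = 1.6251 / 5.6884 = 0.2857
S_new/S_old = (A_new/A_old)^z = 0.38^0.2857 = exp(0.2857 × -0.9676) = 0.7585
Fraction lost = 1 − 0.7585 = 0.2415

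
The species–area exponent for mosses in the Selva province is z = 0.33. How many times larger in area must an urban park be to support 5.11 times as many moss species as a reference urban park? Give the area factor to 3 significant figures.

140

(A₂/A₁)^0.33 = 5.11, so A₂/A₁ = 5.11^(1/0.33) = 5.11^3.03
ln(A₂/A₁) = ln 5.11 / 0.33 = 1.6312 / 0.33 = 4.9430
A₂/A₁ = e^4.9430 ≈ 140.2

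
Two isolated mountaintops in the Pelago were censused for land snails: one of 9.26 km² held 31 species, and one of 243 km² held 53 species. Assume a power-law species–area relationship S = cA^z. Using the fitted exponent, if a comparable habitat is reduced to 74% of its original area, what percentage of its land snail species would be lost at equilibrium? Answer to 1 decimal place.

z = ln(53/31) / ln(243/9.26) = 0.5363 / 3.2674 = 0.1641
S_new/S_old = (A_new/A_old)^z = 0.74^0.1641 = exp(0.1641 × -0.3011) = 0.9518
Fraction lost = 1 − 0.9518 = 0.04822

4.8%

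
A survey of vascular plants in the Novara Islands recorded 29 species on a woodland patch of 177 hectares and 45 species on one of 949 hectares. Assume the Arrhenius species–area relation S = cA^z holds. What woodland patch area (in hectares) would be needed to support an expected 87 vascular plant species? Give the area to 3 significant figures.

11800 hectares

z = ln(45/29) / ln(949/177) = 0.4394 / 1.6793 = 0.2616
c = 29 / 177^0.2616 = 29 / 3.874 = 7.486
A = (87/7.486)^(1/0.2616) ⇒ ln A = ln(11.62)/0.2616 = 9.3750
A = e^9.3750 ≈ 11790 hectares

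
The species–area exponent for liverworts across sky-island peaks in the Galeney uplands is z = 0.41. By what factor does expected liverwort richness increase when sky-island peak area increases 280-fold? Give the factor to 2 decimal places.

10.08

S₂/S₁ = (A₂/A₁)^z = 280^0.41
ln(S₂/S₁) = 0.41 × ln 280 = 0.41 × 5.6348 = 2.3103
S₂/S₁ = e^2.3103 ≈ 10.08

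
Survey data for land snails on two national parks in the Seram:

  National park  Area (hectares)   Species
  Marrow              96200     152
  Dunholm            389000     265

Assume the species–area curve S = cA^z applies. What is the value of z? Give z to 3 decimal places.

0.398

Taking logs: ln S = ln c + z ln A, so z = (ln S₂ − ln S₁)/(ln A₂ − ln A₁).
z = ln(265/152) / ln(389000/96200) = ln(1.743) / ln(4.044) = 0.5558 / 1.3971 = 0.3978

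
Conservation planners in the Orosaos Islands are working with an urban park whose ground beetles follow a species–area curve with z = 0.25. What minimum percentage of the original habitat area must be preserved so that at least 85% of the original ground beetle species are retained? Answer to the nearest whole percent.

52%

Need (A_new/A_old)^0.25 = 0.85, so A_new/A_old = 0.85^(1/0.25) = 0.85^4
ln(A_new/A_old) = ln 0.85 / 0.25 = -0.1625 / 0.25 = -0.6501
A_new/A_old = e^-0.6501 ≈ 0.522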